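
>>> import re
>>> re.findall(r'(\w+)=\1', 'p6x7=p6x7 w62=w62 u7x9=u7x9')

['p6x7', 'w62', 'u7x9']

A backreference is literal: `\1` must see the identical characters the first group matched.
Scanning left to right: at [0:9] match 'p6x7=p6x7', group 1 = 'p6x7'; at [10:17] match 'w62=w62', group 1 = 'w62'; at [18:27] match 'u7x9=u7x9', group 1 = 'u7x9'.
One capturing group, so `findall` returns just the captured substring from each match — 3 in all.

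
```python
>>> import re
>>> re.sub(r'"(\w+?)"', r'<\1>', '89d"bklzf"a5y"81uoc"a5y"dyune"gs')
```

Each match is replaced using the text its own group 1 captured.

'89d<bklzf>a5y<81uoc>a5y<dyune>gs'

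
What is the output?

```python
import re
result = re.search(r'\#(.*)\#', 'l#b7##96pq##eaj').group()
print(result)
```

#b7##96pq##

`re.search` tries every starting position until one works.
The match spans [1:12] → '#b7##96pq##'.
Captured: group 1 = 'b7##96pq#'.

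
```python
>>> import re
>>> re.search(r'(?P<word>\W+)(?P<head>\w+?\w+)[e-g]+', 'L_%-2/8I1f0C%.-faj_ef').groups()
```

('/', '8I1')

The match spans [5:10] → '/8I1f'.
Captured: group 1 = '/', group 2 = '8I1'.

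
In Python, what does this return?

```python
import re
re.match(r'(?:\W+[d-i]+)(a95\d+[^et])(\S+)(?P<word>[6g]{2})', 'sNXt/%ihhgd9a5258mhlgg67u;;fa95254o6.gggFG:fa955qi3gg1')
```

The pattern matches one or more of a non-word character, then one or more of a character in [d-i] (non-capturing group); then the literal 'a95', then one or more of a digit, then any character except [et] (captured); then one or more of a non-whitespace character (captured); then exactly 2 of one of [6g] (captured as 'word').
`re.match` only tries the pattern at the start of the string.
Here position 0 doesn't satisfy it, so the call returns None.

None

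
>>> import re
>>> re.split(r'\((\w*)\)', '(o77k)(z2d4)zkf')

Matches to split on: at [0:6] → '(o77k)'; at [6:12] → '(z2d4)'.
With a capturing group present, the delimiter's captured portion is kept in the result list.

['', 'o77k', '', 'z2d4', 'zkf']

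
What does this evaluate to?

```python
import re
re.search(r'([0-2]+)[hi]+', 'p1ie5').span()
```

(1, 3)

The pattern matches one or more of a character in [0-2] (captured); then one or more of one of [hi].
The match spans [1:3] → '1i'.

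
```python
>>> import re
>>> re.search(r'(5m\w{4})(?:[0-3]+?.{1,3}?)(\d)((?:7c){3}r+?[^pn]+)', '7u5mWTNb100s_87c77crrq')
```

None

The pattern matches the literal '5m', then exactly 4 of a word character (captured); then one or more of a character in [0-3] (lazy), then 1 to 3 of any character (lazy) (non-capturing group); then a digit (captured); then the literal '7c' repeated 3 times, then one or more of the literal 'r' (lazy), then one or more of any character except [pn] (captured).
Here no position works, so the call returns None.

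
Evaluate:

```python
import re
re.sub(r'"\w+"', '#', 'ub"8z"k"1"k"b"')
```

'ub#k#k#'

Matches: at [2:6] → '"8z"'; at [7:10] → '"1"'; at [11:14] → '"b"'.
Every occurrence is swapped for '#'.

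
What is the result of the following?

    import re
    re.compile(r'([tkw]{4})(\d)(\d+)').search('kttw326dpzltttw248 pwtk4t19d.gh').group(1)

'kttw'

Pattern: exactly 4 of one of [tkw] (captured); then a digit (captured); then one or more of a digit (captured).
`re.search` tries every starting position until one works.
The match spans [0:7] → 'kttw326'.
Captured: group 1 = 'kttw', group 2 = '3', group 3 = '26'.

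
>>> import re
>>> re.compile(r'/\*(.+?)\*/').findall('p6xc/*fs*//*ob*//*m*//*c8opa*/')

With a single group, `findall` returns only what that group captured — 4 items.

['fs', 'ob', 'm', 'c8opa']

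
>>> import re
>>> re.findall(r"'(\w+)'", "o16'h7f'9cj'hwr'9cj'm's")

Scanning left to right: at [3:8] match "'h7f'", group 1 = 'h7f'; at [11:16] match "'hwr'", group 1 = 'hwr'; at [19:22] match "'m'", group 1 = 'm'.
One capturing group, so `findall` returns just the captured substring from each match — 3 in all.

['h7f', 'hwr', 'm']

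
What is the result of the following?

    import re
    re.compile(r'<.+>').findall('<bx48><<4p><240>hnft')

['<bx48><<4p><240>']

Since nothing is captured, `findall` lists the 1 matched substring directly.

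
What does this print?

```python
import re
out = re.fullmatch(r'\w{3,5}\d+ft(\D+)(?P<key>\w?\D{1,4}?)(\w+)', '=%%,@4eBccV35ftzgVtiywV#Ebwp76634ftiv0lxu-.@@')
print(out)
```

None

The pattern matches 3 to 5 of a word character, then one or more of a digit, then the literal 'ft'; then one or more of a non-digit (captured); then optionally a word character, then 1 to 4 of a non-digit (lazy) (captured as 'key'); then one or more of a word character (captured).
`fullmatch` succeeds only if the pattern covers the string from start to end.
Here there's no way to consume every character, so the call returns None.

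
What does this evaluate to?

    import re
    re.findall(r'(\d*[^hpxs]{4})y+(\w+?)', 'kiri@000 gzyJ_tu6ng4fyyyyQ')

[('000 gz', 'J'), ('6ng4f', 'Q')]

Pattern: zero or more of a digit, then exactly 4 of any character except [hpxs] (captured); then one or more of a literal 'y'; then one or more of a word character (lazy) (captured).
Matches: at [5:13] match '000 gzyJ', groups = ('000 gz', 'J'); at [16:26] match '6ng4fyyyyQ', groups = ('6ng4f', 'Q').
With 2 capturing groups, `findall` returns a 2-tuple per match.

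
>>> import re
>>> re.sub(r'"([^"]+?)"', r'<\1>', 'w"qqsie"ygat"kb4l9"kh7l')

Matches: at [1:8] → '"qqsie"'; at [12:19] → '"kb4l9"'.
Each match is replaced using the text its own group 1 captured.

'w<qqsie>ygat<kb4l9>kh7l'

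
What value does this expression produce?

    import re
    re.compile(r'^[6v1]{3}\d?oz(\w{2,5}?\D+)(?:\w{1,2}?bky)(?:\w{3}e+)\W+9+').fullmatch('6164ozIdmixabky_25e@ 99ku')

Pattern: anchored at the start of the string; then exactly 3 of one of [6v1], then optionally a digit, then the literal 'oz'; then 2 to 5 of a word character (lazy), then one or more of a non-digit (captured); then 1 to 2 of a word character (lazy), then the literal 'bky' (non-capturing group); then exactly 3 of a word character, then one or more of the literal 'e' (non-capturing group); then one or more of a non-word character, then one or more of the literal '9'.
`re.fullmatch` is like wrapping the pattern in `^…$` (in single-line mode).
Here the pattern can't cover the whole string, so the call returns None.

None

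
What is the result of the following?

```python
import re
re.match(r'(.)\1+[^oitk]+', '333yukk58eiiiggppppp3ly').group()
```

'333yu'

`\1` is not a pattern — it's the concrete string captured by group 1, re-applied verbatim.
With `match`, the pattern is implicitly anchored at the beginning.
The match spans [0:5] → '333yu'.
Captured: group 1 = '3'.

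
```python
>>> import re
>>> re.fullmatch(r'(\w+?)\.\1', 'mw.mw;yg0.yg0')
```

None

For `fullmatch`, every character of the input must be accounted for by the pattern.
Here the string isn't matched end-to-end, so the call returns None.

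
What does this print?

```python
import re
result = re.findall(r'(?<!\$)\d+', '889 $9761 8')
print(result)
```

['889', '761', '8']

`(?!…)`/`(?<!…)` only lets a position through if the neighbouring text does NOT match; no characters are consumed.
Scanning left to right: at [0:3] → '889'; at [6:9] → '761'; at [10:11] → '8'.
No capturing groups, so `findall` returns the 3 full match strings.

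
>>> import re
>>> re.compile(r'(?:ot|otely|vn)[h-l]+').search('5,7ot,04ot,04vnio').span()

`search` walks the string left to right and returns the first match it finds.
The match spans [13:16] → 'vni'.

(13, 16)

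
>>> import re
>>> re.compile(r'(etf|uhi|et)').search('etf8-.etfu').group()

'etf'

Branches in `(...|...)` are attempted left-to-right; the first branch that allows the whole pattern to succeed is taken.
`search` walks the string left to right and returns the first match it finds.
The match spans [0:3] → 'etf'.
Captured: group 1 = 'etf'.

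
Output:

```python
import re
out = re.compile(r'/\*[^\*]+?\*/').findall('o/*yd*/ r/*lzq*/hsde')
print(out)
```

Walking the string: at [1:7] → '/*yd*/'; at [9:16] → '/*lzq*/'.
`findall` yields the raw match text (2 of them) because the pattern has no groups.

['/*yd*/', '/*lzq*/']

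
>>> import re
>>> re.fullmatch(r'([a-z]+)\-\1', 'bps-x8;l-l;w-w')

`\1` is not a pattern — it's the concrete string captured by group 1, re-applied verbatim.
`re.fullmatch` requires the pattern to consume the entire string.
Here the pattern can't cover the whole string, so the call returns None.

None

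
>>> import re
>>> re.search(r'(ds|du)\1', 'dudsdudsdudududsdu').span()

`\1` is not a pattern — it's the concrete string captured by group 1, re-applied verbatim.
Unlike `match`, `search` isn't anchored — it looks for the pattern anywhere in the string.
The match spans [8:12] → 'dudu'.
Captured: group 1 = 'du'.

(8, 12)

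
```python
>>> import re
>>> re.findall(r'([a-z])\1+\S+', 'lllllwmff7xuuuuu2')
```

['l']

The backreference `\1` re-matches whatever the first group consumed, character for character.
One capturing group, so `findall` returns just the captured substring from the one match — 1 in all.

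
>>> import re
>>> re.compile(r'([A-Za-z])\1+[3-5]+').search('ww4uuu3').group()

'ww4'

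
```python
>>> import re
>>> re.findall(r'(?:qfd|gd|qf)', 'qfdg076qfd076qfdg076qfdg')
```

['qfd', 'qfd', 'qfd', 'qfd']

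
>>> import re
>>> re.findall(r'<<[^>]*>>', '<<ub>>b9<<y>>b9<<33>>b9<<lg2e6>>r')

['<<ub>>', '<<y>>', '<<33>>', '<<lg2e6>>']

Scanning left to right: at [0:6] → '<<ub>>'; at [8:13] → '<<y>>'; at [15:21] → '<<33>>'; at [23:32] → '<<lg2e6>>'.
No capturing groups, so `findall` returns the 4 full match strings.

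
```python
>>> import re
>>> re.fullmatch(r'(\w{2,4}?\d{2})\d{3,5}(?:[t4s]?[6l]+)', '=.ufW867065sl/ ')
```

None

`fullmatch` succeeds only if the pattern covers the string from start to end.
Here the pattern can't cover the whole string, so the call returns None.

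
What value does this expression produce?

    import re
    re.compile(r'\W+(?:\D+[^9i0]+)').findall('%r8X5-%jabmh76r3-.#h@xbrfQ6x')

The pattern matches one or more of a non-word character; then one or more of a non-digit, then one or more of any character except [9i0] (non-capturing group).
Since nothing is captured, `findall` lists the 1 matched substring directly.

['%r8X5-%jabmh76r3-.#h@xbrfQ6x']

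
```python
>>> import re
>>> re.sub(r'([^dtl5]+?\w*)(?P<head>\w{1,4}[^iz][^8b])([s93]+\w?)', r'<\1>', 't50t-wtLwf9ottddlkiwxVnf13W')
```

't50t<-wtLwf9ottddlkiwxV>'

Pattern: one or more of any character except [dtl5] (lazy), then zero or more of a word character (captured); then 1 to 4 of a word character, then any character except [iz], then any character except [8b] (captured as 'head'); then one or more of one of [s93], then optionally a word character (captured).
The replacement refers to a captured group, so each match is rewritten using its own captured text.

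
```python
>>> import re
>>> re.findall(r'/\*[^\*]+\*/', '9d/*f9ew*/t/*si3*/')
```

['/*f9ew*/', '/*si3*/']

No capturing groups, so `findall` returns the 2 full match strings.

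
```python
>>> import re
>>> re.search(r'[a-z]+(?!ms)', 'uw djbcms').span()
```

A negative assertion filters positions out without eating any characters.
`re.search` scans for the first position where the pattern succeeds.
The match spans [0:2] → 'uw'.

(0, 2)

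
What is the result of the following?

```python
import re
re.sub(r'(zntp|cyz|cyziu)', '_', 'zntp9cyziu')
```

'_9_iu'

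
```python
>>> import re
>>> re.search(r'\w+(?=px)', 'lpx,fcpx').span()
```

Lookahead/lookbehind check context without consuming it, so the matched span excludes the asserted characters.
`re.search` scans for the first position where the pattern succeeds.
The match spans [0:1] → 'l'.

(0, 1)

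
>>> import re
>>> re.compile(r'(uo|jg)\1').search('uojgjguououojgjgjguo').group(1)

The backreference `\1` re-matches whatever the first group consumed, character for character.
Unlike `match`, `search` isn't anchored — it looks for the pattern anywhere in the string.
The match spans [2:6] → 'jgjg'.
Captured: group 1 = 'jg'.

'jg'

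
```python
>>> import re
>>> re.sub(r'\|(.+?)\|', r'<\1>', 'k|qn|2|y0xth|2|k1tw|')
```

A non-greedy quantifier consumes as few characters as it can — just enough that the remainder of the pattern still matches from where it stops; whatever follows it matches normally.
Matches: at [1:5] → '|qn|'; at [6:13] → '|y0xth|'; at [14:20] → '|k1tw|'.
Each match is replaced using the text its own group 1 captured.

'k<qn>2<y0xth>2<k1tw>'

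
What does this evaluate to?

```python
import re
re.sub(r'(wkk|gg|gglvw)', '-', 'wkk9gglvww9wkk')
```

Alternation tries branches left to right and keeps the first one that lets the overall match succeed at that position.
Every occurrence is swapped for '-'.

'-9-lvww9-'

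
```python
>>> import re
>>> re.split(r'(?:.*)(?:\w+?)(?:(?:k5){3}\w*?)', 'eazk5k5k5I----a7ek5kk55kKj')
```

['', 'I----a7ek5kk55kKj']

Pattern: zero or more of any character (non-capturing group); then one or more of a word character (lazy) (non-capturing group); then the literal 'k5' repeated 3 times, then zero or more of a word character (lazy) (non-capturing group).
Lazy quantifiers expand one character at a time until the remainder of the pattern can match.
Matches to split on: at [0:9] → 'eazk5k5k5'.
Splitting on the pattern gives 2 pieces.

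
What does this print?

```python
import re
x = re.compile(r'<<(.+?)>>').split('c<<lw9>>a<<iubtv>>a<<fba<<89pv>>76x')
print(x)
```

Because the quantifier is non-greedy, it stops expanding at the earliest point where the rest of the pattern can succeed.
`re.split` interleaves the captured-group text with the surrounding fragments.

['c', 'lw9', 'a', 'iubtv', 'a', 'fba<<89pv', '76x']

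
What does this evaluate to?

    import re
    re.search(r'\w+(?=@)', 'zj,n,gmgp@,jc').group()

'gmgp'

Because the assertion is zero-width, the text it checks is not consumed and won't appear in the result.
The match spans [5:9] → 'gmgp'.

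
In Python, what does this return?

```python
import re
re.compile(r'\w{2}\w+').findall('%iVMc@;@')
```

['iVMc']

No capturing groups, so `findall` returns the 1 full match string.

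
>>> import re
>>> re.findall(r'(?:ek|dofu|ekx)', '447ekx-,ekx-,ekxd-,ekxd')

['ek', 'ek', 'ek', 'ek']

`|` is ordered: at each position the engine commits to the first alternative that works.
Walking the string: at [3:5] → 'ek'; at [8:10] → 'ek'; at [13:15] → 'ek'; at [19:21] → 'ek'.
`findall` yields the raw match text (4 of them) because the pattern has no groups.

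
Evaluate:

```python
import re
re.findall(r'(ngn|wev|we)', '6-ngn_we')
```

['ngn', 'we']

Matches: at [2:5] match 'ngn', group 1 = 'ngn'; at [6:8] match 'we', group 1 = 'we'.
One capturing group, so `findall` returns just the captured substring from each match — 2 in all.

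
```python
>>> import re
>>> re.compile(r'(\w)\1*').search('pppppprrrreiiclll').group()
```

'pppppp'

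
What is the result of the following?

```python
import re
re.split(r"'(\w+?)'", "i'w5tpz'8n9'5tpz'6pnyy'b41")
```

['i', 'w5tpz', '8n9', '5tpz', "6pnyy'b41"]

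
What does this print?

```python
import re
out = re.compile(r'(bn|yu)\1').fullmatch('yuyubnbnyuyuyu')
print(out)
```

After group 1 captures some text, `\1` only succeeds where that same text appears again.
For `fullmatch`, every character of the input must be accounted for by the pattern.
Here the pattern can't cover the whole string, so the call returns None.

None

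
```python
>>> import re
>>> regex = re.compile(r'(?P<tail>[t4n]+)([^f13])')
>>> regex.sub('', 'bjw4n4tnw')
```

'bjw'

Pattern: one or more of one of [t4n] (captured as 'tail'); then any character except [f13] (captured).
Matches: at [3:9] → '4n4tnw'.
Each match is replaced by ''.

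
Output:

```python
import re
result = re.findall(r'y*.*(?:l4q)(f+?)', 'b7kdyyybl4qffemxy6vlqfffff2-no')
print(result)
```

The `?` after the quantifier makes it lazy — it takes as little as possible before letting the rest of the pattern try.
With a single group, `findall` returns only what that group captured — 1 item.

['f']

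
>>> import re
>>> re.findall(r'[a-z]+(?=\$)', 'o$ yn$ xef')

Lookahead/lookbehind check context without consuming it, so the matched span excludes the asserted characters.
Scanning left to right: at [0:1] → 'o'; at [3:5] → 'yn'.
No capturing groups, so `findall` returns the 2 full match strings.

['o', 'yn']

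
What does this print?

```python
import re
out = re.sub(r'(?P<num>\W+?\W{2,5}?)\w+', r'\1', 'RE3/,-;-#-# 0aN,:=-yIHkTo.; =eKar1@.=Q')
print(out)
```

This matches one or more of a non-word character (lazy), then 2 to 5 of a non-word character (lazy) (captured as 'num'); then one or more of a word character.
Matches: at [3:15] → '/,-;-#-# 0aN'; at [15:25] → ',:=-yIHkTo'; at [25:34] → '.; =eKar1'; at [34:38] → '@.=Q'.
Each match is replaced using the text its own group 1 captured.

RE3/,-;-#-# ,:=-.; =@.=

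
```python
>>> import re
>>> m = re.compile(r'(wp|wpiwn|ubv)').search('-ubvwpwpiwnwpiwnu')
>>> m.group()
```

'ubv'

The match spans [1:4] → 'ubv'.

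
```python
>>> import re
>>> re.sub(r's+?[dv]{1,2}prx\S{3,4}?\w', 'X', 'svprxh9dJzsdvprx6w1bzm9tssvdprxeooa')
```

A non-greedy quantifier consumes as few characters as it can — just enough that the remainder of the pattern still matches from where it stops; whatever follows it matches normally.
Each match is replaced by 'X'.

'XzXzm9tX'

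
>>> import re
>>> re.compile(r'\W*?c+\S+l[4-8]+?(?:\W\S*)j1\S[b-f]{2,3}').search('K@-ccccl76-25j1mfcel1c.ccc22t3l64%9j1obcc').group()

'@-ccccl76-25j1mfcel1c.ccc22t3l64%9j1obcc'

The pattern matches zero or more of a non-word character (lazy), then one or more of the literal 'c'; then one or more of a non-whitespace character; then the literal 'l', then one or more of a character in [4-8] (lazy); then a non-word character, then zero or more of a non-whitespace character (non-capturing group); then the literal 'j1', then a non-whitespace character, then 2 to 3 of a character in [b-f].
`re.search` tries every starting position until one works.
The match spans [1:41] → '@-ccccl76-25j1mfcel1c.ccc22t3l64%9j1obcc'.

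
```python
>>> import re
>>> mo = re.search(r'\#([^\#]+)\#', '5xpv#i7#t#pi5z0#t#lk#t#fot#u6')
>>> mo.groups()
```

('i7',)

Unlike `match`, `search` isn't anchored — it looks for the pattern anywhere in the string.
The match spans [4:8] → '#i7#'.
Captured: group 1 = 'i7'.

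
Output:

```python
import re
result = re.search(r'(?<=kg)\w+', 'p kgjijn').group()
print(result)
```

jijn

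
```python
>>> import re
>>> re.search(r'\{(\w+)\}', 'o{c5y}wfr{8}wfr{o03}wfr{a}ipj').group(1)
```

'c5y'

Unlike `match`, `search` isn't anchored — it looks for the pattern anywhere in the string.
The match spans [1:6] → '{c5y}'.
Captured: group 1 = 'c5y'.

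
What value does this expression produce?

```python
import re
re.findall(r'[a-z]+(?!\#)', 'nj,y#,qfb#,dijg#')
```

['nj', 'qf', 'dij']

The negative lookahead/lookbehind blocks any match where the forbidden context is present.
With no groups in the pattern, `findall` gives back each whole match — 3 here.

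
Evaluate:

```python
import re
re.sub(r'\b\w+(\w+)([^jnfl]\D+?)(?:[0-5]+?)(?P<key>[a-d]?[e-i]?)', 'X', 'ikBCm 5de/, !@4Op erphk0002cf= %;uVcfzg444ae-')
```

This matches a word boundary (`\b`, zero-width); then one or more of a word character; then one or more of a word character (captured); then any character except [jnfl], then one or more of a non-digit (lazy) (captured); then one or more of a character in [0-5] (lazy) (non-capturing group); then optionally a character in [a-d], then optionally a character in [e-i] (captured as 'key').
With the lazy modifier that quantifier settles for the fewest repetitions that let the rest of the pattern succeed (the atoms after it are unaffected and can still be greedy).
Matches: at [0:9] → 'ikBCm 5de'; at [14:24] → '4Op erphk0'; at [33:40] → 'uVcfzg4'.
`sub` substitutes 'X' at each match site.

'X/, !@X002cf= %;X44ae-'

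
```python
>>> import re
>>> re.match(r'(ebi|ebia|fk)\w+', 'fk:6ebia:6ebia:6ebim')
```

`re.match` won't scan ahead — the pattern has to work from the very first character.
Here position 0 doesn't satisfy it, so the call returns None.

None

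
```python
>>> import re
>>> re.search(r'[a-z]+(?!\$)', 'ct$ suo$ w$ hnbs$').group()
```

A negative assertion filters positions out without eating any characters.
The match spans [0:1] → 'c'.

'c'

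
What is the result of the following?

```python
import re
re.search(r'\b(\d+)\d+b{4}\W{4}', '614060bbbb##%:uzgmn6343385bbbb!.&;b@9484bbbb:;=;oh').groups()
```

('61406',)

This matches a word boundary (`\b`, zero-width); then one or more of a digit (captured); then one or more of a digit, then exactly 4 of the literal 'b', then exactly 4 of a non-word character.
Unlike `match`, `search` isn't anchored — it looks for the pattern anywhere in the string.
The match spans [0:14] → '614060bbbb##%:'.
Captured: group 1 = '61406'.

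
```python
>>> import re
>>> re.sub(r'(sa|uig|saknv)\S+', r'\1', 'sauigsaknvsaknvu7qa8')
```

'sa'

The replacement refers to a captured group, so each match is rewritten using its own captured text.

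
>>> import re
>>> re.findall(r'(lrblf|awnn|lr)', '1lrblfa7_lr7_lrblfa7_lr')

['lrblf', 'lr', 'lrblf', 'lr']

`|` is ordered: at each position the engine commits to the first alternative that works.
`findall` collects group 1 from each match (4 total).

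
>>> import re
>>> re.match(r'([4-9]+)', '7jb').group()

'7'

`re.match` won't scan ahead — the pattern has to work from the very first character.
The match spans [0:1] → '7'.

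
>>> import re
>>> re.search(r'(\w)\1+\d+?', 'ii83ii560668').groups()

The match spans [0:3] → 'ii8'.
Captured: group 1 = 'i'.

('i',)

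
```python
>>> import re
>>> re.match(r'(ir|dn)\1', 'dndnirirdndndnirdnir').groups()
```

('dn',)

`\1` is not a pattern — it's the concrete string captured by group 1, re-applied verbatim.
`re.match` only tries the pattern at the start of the string.
The match spans [0:4] → 'dndn'.
Captured: group 1 = 'dn'.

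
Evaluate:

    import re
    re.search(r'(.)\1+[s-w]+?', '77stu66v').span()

After group 1 captures some text, `\1` only succeeds where that same text appears again.
Unlike `match`, `search` isn't anchored — it looks for the pattern anywhere in the string.
The match spans [0:3] → '77s'.
Captured: group 1 = '7'.

(0, 3)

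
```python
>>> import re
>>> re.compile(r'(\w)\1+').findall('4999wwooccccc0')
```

`\1` is not a pattern — it's the concrete string captured by group 1, re-applied verbatim.
Because there's exactly one group, `findall` drops the full match and keeps group 1 from each hit.

['9', 'w', 'o', 'c']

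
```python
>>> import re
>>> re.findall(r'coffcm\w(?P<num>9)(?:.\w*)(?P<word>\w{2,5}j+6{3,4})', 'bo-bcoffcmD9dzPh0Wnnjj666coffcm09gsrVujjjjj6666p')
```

[('9', 'jjj6666')]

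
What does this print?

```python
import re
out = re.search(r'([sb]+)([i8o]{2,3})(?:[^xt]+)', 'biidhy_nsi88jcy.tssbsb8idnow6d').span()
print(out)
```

The pattern matches one or more of one of [sb] (captured); then 2 to 3 of one of [i8o] (captured); then one or more of any character except [xt] (non-capturing group).
The match spans [0:16] → 'biidhy_nsi88jcy.'.

(0, 16)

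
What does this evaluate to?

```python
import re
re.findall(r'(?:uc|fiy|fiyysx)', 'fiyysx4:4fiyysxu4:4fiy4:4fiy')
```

['fiy', 'fiy', 'fiy', 'fiy']

`|` is ordered: at each position the engine commits to the first alternative that works.
No capturing groups, so `findall` returns the 4 full match strings.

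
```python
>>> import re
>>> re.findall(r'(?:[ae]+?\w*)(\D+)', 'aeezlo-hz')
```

['-hz']

With a single group, `findall` returns only what that group captured — 1 item.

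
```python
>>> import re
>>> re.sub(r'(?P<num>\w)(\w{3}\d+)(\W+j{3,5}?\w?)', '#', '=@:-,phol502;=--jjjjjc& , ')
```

'=@:-,#jc& , '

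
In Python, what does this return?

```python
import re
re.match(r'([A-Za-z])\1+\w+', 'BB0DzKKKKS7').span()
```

(0, 11)

`\1` is not a pattern — it's the concrete string captured by group 1, re-applied verbatim.
`re.match` only tries the pattern at the start of the string.
The match spans [0:11] → 'BB0DzKKKKS7'.
Captured: group 1 = 'B'.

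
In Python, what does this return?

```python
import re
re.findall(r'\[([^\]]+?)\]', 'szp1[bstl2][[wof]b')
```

['bstl2', '[wof']

`findall` collects group 1 from each match (2 total).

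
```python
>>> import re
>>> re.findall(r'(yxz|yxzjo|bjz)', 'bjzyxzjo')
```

Branches in `(...|...)` are attempted left-to-right; the first branch that allows the whole pattern to succeed is taken.
One capturing group, so `findall` returns just the captured substring from each match — 2 in all.

['bjz', 'yxz']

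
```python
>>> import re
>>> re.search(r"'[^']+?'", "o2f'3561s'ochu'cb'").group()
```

"'3561s'"

The match spans [3:10] → "'3561s'".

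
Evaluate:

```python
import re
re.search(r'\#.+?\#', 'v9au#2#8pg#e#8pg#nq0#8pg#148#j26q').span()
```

(4, 7)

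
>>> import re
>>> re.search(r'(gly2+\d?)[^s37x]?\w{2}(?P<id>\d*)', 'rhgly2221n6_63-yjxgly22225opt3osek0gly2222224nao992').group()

This matches the literal 'gly', then one or more of a literal '2', then optionally a digit (captured); then optionally any character except [s37x], then exactly 2 of a word character; then zero or more of a digit (captured as 'id').
`re.search` scans for the first position where the pattern succeeds.
The match spans [2:14] → 'gly2221n6_63'.
Captured: group 1 = 'gly2221', group 2 = '63'.

'gly2221n6_63'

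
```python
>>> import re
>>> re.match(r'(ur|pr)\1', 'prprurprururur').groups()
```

The match spans [0:4] → 'prpr'.
Captured: group 1 = 'pr'.

('pr',)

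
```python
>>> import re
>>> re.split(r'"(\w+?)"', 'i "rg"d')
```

['i ', 'rg', 'd']

Matches to split on: at [2:6] → '"rg"'.
Because the pattern has a capturing group, `split` also inserts each captured text between the pieces.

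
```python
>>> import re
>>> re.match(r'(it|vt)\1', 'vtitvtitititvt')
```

A backreference is literal: `\1` must see the identical characters the first group matched.
`match` is anchored at position 0; if the pattern doesn't fit there, it returns None.
Here position 0 doesn't satisfy it, so the call returns None.

None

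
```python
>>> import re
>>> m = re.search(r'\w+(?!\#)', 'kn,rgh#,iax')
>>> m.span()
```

The negative lookaround is zero-width — it rules out positions where the adjacent text would match, without consuming anything.
The match spans [0:2] → 'kn'.

(0, 2)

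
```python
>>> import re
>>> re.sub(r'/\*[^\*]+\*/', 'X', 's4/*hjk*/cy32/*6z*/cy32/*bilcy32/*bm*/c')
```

Every occurrence is swapped for 'X'.

's4Xcy32Xcy32/*bilcy32Xc'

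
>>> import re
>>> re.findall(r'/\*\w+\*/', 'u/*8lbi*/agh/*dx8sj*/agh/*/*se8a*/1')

Matches: at [1:9] → '/*8lbi*/'; at [12:21] → '/*dx8sj*/'; at [26:34] → '/*se8a*/'.
`findall` yields the raw match text (3 of them) because the pattern has no groups.

['/*8lbi*/', '/*dx8sj*/', '/*se8a*/']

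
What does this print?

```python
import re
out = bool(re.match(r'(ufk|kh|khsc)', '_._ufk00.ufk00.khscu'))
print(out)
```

`re.match` won't scan ahead — the pattern has to work from the very first character.
Here position 0 doesn't satisfy it, so the call returns None, and `bool(None)` is False.

False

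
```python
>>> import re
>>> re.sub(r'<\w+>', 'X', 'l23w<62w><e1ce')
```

'l23wX<e1ce'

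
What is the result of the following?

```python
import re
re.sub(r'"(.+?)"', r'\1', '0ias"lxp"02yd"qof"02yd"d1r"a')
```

The `?` after the quantifier makes it lazy — it takes as little as possible before letting the rest of the pattern try.
Each match is replaced using the text its own group 1 captured.

'0iaslxp02ydqof02ydd1ra'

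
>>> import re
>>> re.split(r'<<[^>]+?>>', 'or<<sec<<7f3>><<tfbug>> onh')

['or', '', ' onh']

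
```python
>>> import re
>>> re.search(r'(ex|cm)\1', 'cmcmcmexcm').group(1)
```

After group 1 captures some text, `\1` only succeeds where that same text appears again.
`search` walks the string left to right and returns the first match it finds.
The match spans [0:4] → 'cmcm'.
Captured: group 1 = 'cm'.

'cm'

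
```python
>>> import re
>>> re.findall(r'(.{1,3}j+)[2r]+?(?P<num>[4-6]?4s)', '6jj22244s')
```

The pattern matches 1 to 3 of any character, then one or more of the literal 'j' (captured); then one or more of one of [2r] (lazy); then optionally a character in [4-6], then the literal '4s' (captured as 'num').
Walking the string: at [0:9] match '6jj22244s', groups = ('6jj', '44s').
`findall` packs the 2 group values into a tuple for every match.

[('6jj', '44s')]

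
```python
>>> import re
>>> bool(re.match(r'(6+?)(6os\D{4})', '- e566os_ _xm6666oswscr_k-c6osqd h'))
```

False

`re.match` only tries the pattern at the start of the string.
Here position 0 doesn't satisfy it, so the call returns None, and `bool(None)` is False.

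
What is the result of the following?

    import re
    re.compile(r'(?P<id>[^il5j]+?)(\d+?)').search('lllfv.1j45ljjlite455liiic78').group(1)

'fv.'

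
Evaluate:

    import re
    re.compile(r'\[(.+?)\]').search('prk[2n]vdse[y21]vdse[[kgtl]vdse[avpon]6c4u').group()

'[2n]'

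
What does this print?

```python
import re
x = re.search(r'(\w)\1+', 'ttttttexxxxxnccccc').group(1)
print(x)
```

A backreference is literal: `\1` must see the identical characters the first group matched.
`search` walks the string left to right and returns the first match it finds.
The match spans [0:6] → 'tttttt'.
Captured: group 1 = 't'.

t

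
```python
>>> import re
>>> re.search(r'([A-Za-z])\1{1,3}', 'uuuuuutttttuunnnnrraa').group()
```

After group 1 captures some text, `\1` only succeeds where that same text appears again.
The match spans [0:4] → 'uuuu'.

'uuuu'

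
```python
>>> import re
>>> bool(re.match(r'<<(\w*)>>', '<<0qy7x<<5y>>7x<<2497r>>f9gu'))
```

False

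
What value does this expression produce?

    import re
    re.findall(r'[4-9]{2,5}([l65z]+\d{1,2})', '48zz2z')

['zz2']

The pattern matches 2 to 5 of a character in [4-9]; then one or more of one of [l65z], then 1 to 2 of a digit (captured).
Walking the string: at [0:5] match '48zz2', group 1 = 'zz2'.
Because there's exactly one group, `findall` drops the full match and keeps group 1 from the one hit.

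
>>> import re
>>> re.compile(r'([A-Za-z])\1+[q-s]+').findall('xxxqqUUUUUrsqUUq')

['x', 'U', 'U']

`\1` has to match the exact text group 1 already captured.
Scanning left to right: at [0:5] match 'xxxqq', group 1 = 'x'; at [5:13] match 'UUUUUrsq', group 1 = 'U'; at [13:16] match 'UUq', group 1 = 'U'.
`findall` collects group 1 from each match (3 total).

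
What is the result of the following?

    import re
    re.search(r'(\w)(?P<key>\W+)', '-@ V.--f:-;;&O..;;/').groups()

Pattern: a word character (captured); then one or more of a non-word character (captured as 'key').
`search` walks the string left to right and returns the first match it finds.
The match spans [3:7] → 'V.--'.
Captured: group 1 = 'V', group 2 = '.--'.

('V', '.--')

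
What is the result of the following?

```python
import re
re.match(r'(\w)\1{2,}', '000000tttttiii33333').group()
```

'000000'

`re.match` only tries the pattern at the start of the string.
The match spans [0:6] → '000000'.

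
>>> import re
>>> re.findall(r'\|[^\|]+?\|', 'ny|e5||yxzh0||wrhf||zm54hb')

`findall` yields the raw match text (3 of them) because the pattern has no groups.

['|e5|', '|yxzh0|', '|wrhf|']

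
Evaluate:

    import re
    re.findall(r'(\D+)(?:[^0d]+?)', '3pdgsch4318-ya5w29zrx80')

The pattern matches one or more of a non-digit (captured); then one or more of any character except [0d] (lazy) (non-capturing group).
`findall` collects group 1 from each match (4 total).

['pdgsch', '-ya', 'w', 'zrx']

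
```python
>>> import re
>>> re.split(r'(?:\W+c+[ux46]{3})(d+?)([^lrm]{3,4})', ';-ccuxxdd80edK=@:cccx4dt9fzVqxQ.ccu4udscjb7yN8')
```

['', 'd', 'd80e', 'dK=@:cccx4dt9fzVqxQ', 'd', 'scjb', '7yN8']

The pattern matches one or more of a non-word character, then one or more of a literal 'c', then exactly 3 of one of [ux46] (non-capturing group); then one or more of a literal 'd' (lazy) (captured); then 3 to 4 of any character except [lrm] (captured).
Matches to split on: at [0:12] → ';-ccuxxdd80e'; at [31:42] → '.ccu4udscjb'.
Because the pattern has a capturing group, `split` also inserts each captured text between the pieces.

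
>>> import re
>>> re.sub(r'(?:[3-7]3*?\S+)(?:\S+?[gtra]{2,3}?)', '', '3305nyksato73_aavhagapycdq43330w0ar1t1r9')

The pattern matches a character in [3-7], then zero or more of the literal '3' (lazy), then one or more of a non-whitespace character (non-capturing group); then one or more of a non-whitespace character (lazy), then 2 to 3 of one of [gtra] (lazy) (non-capturing group).
Matches: at [0:35] → '3305nyksato73_aavhagapycdq43330w0ar'.
Each match is replaced by ''.

'1t1r9'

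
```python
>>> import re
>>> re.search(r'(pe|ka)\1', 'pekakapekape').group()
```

'kaka'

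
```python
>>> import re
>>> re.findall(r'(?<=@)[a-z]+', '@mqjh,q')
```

Because the assertion is zero-width, the text it checks is not consumed and won't appear in the result.
No capturing groups, so `findall` returns the 1 full match string.

['mqjh']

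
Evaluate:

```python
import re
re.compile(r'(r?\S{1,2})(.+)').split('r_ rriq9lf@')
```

['', 'r_', ' rriq9lf@', '']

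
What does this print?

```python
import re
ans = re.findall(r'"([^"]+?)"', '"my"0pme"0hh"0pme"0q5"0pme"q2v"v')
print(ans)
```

Matches: at [0:4] match '"my"', group 1 = 'my'; at [8:13] match '"0hh"', group 1 = '0hh'; at [17:22] match '"0q5"', group 1 = '0q5'; at [26:31] match '"q2v"', group 1 = 'q2v'.
With a single group, `findall` returns only what that group captured — 4 items.

['my', '0hh', '0q5', 'q2v']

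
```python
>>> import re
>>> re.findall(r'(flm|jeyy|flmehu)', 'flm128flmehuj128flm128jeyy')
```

['flm', 'flm', 'flm', 'jeyy']

Alternation tries branches left to right and keeps the first one that lets the overall match succeed at that position.
`findall` collects group 1 from each match (4 total).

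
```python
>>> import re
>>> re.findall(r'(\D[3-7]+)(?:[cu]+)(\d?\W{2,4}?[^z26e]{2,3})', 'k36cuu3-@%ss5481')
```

Lazy quantifiers expand one character at a time until the remainder of the pattern can match.
`findall` packs the 2 group values into a tuple for every match.

[('k36', '3-@%ss')]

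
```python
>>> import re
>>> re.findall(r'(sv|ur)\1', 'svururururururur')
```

A backreference is literal: `\1` must see the identical characters the first group matched.
`findall` collects group 1 from each match (3 total).

['ur', 'ur', 'ur']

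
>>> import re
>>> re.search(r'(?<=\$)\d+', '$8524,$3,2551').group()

'8524'

The positive lookaround only admits positions where the adjacent text matches; those characters stay outside the span.
`re.search` tries every starting position until one works.
The match spans [1:5] → '8524'.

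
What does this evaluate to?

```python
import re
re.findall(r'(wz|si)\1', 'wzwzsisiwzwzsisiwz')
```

['wz', 'si', 'wz', 'si']

`\1` is not a pattern — it's the concrete string captured by group 1, re-applied verbatim.
Matches: at [0:4] match 'wzwz', group 1 = 'wz'; at [4:8] match 'sisi', group 1 = 'si'; at [8:12] match 'wzwz', group 1 = 'wz'; at [12:16] match 'sisi', group 1 = 'si'.
With a single group, `findall` returns only what that group captured — 4 items.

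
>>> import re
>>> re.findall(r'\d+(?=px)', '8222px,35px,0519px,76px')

The `(?=…)`/`(?<=…)` assertion just peeks at neighbouring text; it doesn't advance the match position.
No capturing groups, so `findall` returns the 4 full match strings.

['8222', '35', '0519', '76']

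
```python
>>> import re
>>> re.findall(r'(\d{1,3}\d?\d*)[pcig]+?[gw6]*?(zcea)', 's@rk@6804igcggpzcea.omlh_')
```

This matches 1 to 3 of a digit, then optionally a digit, then zero or more of a digit (captured); then one or more of one of [pcig] (lazy); then zero or more of one of [gw6] (lazy); then the literal 'zc', then the literal 'ea' (captured).
Matches: at [5:19] match '6804igcggpzcea', groups = ('6804', 'zcea').
Multiple groups make `findall` return tuples — one 2-tuple for the one match.

[('6804', 'zcea')]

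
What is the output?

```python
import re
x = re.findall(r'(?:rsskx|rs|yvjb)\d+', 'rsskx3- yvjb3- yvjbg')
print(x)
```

['rsskx3', 'yvjb3']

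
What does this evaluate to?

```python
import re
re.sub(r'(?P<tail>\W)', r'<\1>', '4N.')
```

'4N<.>'

The pattern matches a non-word character (captured as 'tail').
Matches: at [2:3] → '.'.
The replacement refers to a captured group, so each match is rewritten using its own captured text.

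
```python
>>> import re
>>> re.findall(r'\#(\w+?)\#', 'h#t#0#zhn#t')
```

Scanning left to right: at [1:4] match '#t#', group 1 = 't'; at [5:10] match '#zhn#', group 1 = 'zhn'.
With a single group, `findall` returns only what that group captured — 2 items.

['t', 'zhn']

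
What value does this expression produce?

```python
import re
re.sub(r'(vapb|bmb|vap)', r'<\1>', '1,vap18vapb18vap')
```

`|` is ordered: at each position the engine commits to the first alternative that works.
`\1` in the replacement pulls in group 1's text for each match.

'1,<vap>18<vapb>18<vap>'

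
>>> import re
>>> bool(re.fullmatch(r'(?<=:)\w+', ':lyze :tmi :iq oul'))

False

`fullmatch` succeeds only if the pattern covers the string from start to end.
Here there's no way to consume every character, so the call returns None, and `bool(None)` is False.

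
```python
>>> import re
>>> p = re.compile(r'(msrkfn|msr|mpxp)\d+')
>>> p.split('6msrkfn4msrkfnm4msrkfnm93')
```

Matches to split on: at [1:8] → 'msrkfn4'.
With a capturing group present, the delimiter's captured portion is kept in the result list.

['6', 'msrkfn', 'msrkfnm4msrkfnm93']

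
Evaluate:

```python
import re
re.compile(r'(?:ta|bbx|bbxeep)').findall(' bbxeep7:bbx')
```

['bbx', 'bbx']

Alternation tries branches left to right and keeps the first one that lets the overall match succeed at that position.
With no groups in the pattern, `findall` gives back each whole match — 2 here.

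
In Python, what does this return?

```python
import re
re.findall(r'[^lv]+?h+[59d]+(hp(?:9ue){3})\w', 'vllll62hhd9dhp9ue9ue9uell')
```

['hp9ue9ue9ue']

Pattern: one or more of any character except [lv] (lazy), then one or more of a literal 'h'; then one or more of one of [59d]; then the literal 'h', then the literal 'p', then the literal '9ue' repeated 3 times (captured); then a word character.
With a single group, `findall` returns only what that group captured — 1 item.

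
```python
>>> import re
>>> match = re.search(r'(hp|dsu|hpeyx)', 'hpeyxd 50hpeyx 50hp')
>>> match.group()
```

Branches in `(...|...)` are attempted left-to-right; the first branch that allows the whole pattern to succeed is taken.
The match spans [0:2] → 'hp'.

'hp'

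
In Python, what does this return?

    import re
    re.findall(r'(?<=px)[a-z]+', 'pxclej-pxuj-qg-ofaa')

['clej', 'uj']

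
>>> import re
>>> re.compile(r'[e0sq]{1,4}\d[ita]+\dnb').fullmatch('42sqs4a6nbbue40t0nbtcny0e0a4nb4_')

This matches 1 to 4 of one of [e0sq], then a digit; then one or more of one of [ita], then a digit, then the literal 'nb'.
`fullmatch` succeeds only if the pattern covers the string from start to end.
Here the string isn't matched end-to-end, so the call returns None.

None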